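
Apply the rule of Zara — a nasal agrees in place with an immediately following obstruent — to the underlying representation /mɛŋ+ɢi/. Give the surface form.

The rule targets /ŋ/ (voiced velar nasal), which sits before the trigger /ɢ/ (uvular).
A voiced uvular nasal is [ɴ], so the surface segment is [ɴ].

[mɛɴɢi]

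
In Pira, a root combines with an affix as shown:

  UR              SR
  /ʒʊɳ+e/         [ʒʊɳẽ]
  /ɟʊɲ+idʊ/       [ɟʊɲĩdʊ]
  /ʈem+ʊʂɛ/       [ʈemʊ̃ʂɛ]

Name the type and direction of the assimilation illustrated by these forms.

progressive nasality assimilation (vowel nasalisation)

The vowel /e/ surfaces as nasalised [ẽ] next to the preceding nasal /ɳ/ — it has acquired the [+nasal] feature of its neighbour.
The other forms show the same pattern: /i/ → [ĩ] after /ɲ/; /ʊ/ → [ʊ̃] after /m/ — each time a vowel is nasalised next to a preceding nasal.
Because the conditioning nasal is to the left of the vowel that changes, the process is progressive (perseverative).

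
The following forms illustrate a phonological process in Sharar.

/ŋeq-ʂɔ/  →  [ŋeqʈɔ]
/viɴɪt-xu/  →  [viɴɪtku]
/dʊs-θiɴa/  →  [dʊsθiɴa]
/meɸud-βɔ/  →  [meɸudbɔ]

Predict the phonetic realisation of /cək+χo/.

The data show progressive manner assimilation: /ʂ/ → [ʈ] after /q/; /x/ → [k] after /t/; /β/ → [b] after /d/. In each pair only manner changes, matching the preceding consonant, while place and voice stay constant.
No alternation appears in [dʊsθiɴa]: there the adjacent consonants already agree in manner (/θ/ and /s/ are both fricatives), so this form is consistent with the same rule.
/χ/ is a voiceless uvular fricative. The preceding trigger /k/ is a stop, so /χ/ must become a stop as well.
The voiceless uvular stop is [q], so /χ/ → [q].

[cəkqo]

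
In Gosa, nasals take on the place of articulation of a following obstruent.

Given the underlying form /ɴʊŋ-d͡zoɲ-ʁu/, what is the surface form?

The rule targets /ŋ/ (voiced velar nasal), which sits before the trigger /d͡z/ (alveolar).
The voiced alveolar nasal is [n], so /ŋ/ → [n].
The same rule applies at the second boundary: /ɲ/ → [ɴ] next to /ʁ/.

[ɴʊnd͡zoɴʁu]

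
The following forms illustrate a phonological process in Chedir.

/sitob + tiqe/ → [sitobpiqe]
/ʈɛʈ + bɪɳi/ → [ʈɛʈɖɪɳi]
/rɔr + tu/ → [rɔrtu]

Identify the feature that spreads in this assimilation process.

place

Underlying /t/ is realised as [p] next to /b/; /b/ itself does not change.
/t/ is alveolar while /b/ is bilabial; the output [p] is bilabial, matching the trigger — so the feature that spreads is place.
Checking the remaining alternation: /b/ → [ɖ] after /ʈ/ (bilabial → retroflex, matching retroflex) — only place changes, and always toward the preceding segment.
Nothing changes in [rɔrtu]: there the adjacent consonants already agree in place (/t/ and /r/ are both alveolar), so this form is consistent with the same rule.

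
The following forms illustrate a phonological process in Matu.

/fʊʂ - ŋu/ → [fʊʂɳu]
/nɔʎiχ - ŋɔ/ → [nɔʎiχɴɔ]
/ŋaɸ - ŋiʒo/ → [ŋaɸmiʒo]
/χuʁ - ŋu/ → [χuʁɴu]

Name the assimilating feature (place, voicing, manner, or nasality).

place

Comparing underlying and surface forms, /ŋ/ → [ɳ] is the alternation; the neighbouring /ʂ/ is constant.
The change velar → retroflex matches the place of the preceding /ʂ/, identifying this as place assimilation.
The same holds elsewhere in the data: /ŋ/ → [ɴ] after /χ/ (velar → uvular, matching uvular); /ŋ/ → [m] after /ɸ/ (velar → bilabial, matching bilabial); /ŋ/ → [ɴ] after /ʁ/ (velar → uvular, matching uvular) — only place changes, and always toward the preceding segment.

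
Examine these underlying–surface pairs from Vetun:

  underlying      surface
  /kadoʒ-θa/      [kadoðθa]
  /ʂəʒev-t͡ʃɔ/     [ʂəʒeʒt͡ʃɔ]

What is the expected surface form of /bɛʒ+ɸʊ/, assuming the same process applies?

[bɛβɸʊ]

The data show regressive place assimilation: /ʒ/ → [ð] before /θ/; /v/ → [ʒ] before /t͡ʃ/. In each pair only place changes, matching the following consonant, while manner and voice stay constant.
/ʒ/ is a voiced postalveolar fricative. The following trigger /ɸ/ is bilabial, so /ʒ/ must become bilabial as well.
The voiced bilabial fricative is [β], so /ʒ/ → [β].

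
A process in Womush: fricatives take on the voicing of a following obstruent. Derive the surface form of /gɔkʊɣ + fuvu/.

The rule targets /ɣ/ (voiced velar fricative), which sits before the trigger /f/ (voiceless).
A voiceless velar fricative is [x], so the surface segment is [x].

[gɔkʊxfuvu]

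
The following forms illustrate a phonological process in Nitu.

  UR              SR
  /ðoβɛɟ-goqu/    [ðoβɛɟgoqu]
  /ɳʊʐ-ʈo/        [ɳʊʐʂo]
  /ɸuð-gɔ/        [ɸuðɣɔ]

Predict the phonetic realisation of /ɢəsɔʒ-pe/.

[ɢəsɔʒɸe]

The data show progressive manner assimilation: /ʈ/ → [ʂ] after /ʐ/; /g/ → [ɣ] after /ð/. In each pair only manner changes, matching the preceding consonant, while place and voice stay constant.
Nothing changes in [ðoβɛɟgoqu]: there the adjacent consonants already agree in manner (/g/ and /ɟ/ are both stops), so this form is consistent with the same rule.
/p/ is a voiceless bilabial stop. The preceding trigger /ʒ/ is a fricative, so /p/ must become a fricative as well.
Changing only its manner to fricative gives [ɸ] — the voiceless bilabial fricative.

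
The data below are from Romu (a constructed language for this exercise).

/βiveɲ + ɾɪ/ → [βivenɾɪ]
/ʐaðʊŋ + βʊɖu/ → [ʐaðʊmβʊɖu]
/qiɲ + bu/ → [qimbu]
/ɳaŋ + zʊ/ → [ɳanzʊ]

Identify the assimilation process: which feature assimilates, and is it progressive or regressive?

The segment that alternates is /ɲ/, which surfaces as [n] when adjacent to /ɾ/.
The change palatal → alveolar matches the place of the following /ɾ/, identifying this as place assimilation.
Manner and voice are unchanged, so the assimilation is partial, not total.
The same holds elsewhere in the data: /ŋ/ → [m] before /β/ (velar → bilabial, matching bilabial); /ɲ/ → [m] before /b/ (palatal → bilabial, matching bilabial); /ŋ/ → [n] before /z/ (velar → alveolar, matching alveolar) — only place changes, and always toward the following segment.
Since the segment that changes precedes the conditioning segment, the assimilation is regressive.

regressive place assimilation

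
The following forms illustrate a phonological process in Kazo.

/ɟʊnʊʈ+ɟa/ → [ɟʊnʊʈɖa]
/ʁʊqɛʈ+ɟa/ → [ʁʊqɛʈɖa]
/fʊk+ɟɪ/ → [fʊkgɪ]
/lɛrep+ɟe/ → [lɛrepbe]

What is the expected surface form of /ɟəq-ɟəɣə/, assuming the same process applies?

[ɟəqɢəɣə]

The data show progressive place assimilation: /ɟ/ → [ɖ] after /ʈ/; /ɟ/ → [g] after /k/; /ɟ/ → [b] after /p/. In each pair only place changes, matching the preceding consonant, while manner and voice stay constant.
/ɟ/ is a voiced palatal stop. The preceding trigger /q/ is uvular, so /ɟ/ must become uvular as well.
A voiced uvular stop is [ɢ], so the surface segment is [ɢ].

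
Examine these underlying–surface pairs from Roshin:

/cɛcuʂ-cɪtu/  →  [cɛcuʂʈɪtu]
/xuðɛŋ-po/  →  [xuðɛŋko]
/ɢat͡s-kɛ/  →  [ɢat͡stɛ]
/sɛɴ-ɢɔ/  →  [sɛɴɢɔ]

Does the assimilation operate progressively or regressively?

progressive

Comparing underlying and surface forms, /c/ → [ʈ] is the alternation; the neighbouring /ʂ/ is constant.
/c/ is palatal while /ʂ/ is retroflex; the output [ʈ] is retroflex, matching the trigger — so the feature that spreads is place.
Checking the remaining alternations: /p/ → [k] after /ŋ/ (bilabial → velar, matching velar); /k/ → [t] after /t͡s/ (velar → alveolar, matching alveolar) — only place changes, and always toward the preceding segment.
No alternation appears in [sɛɴɢɔ]: there the adjacent consonants already agree in place (/ɢ/ and /ɴ/ are both uvular), so this form is consistent with the same rule.
The trigger is the preceding segment, so the direction is progressive (perseverative).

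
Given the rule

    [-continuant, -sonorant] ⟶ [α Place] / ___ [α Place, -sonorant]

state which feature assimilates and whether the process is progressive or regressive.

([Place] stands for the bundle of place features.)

The shared variable α links the value of the place features (abbreviated [Place]) on the target to the same value on the neighbouring segment, so place is the feature that assimilates.
Since the environment is written after the underscore, the trigger follows the target; the direction is regressive.

regressive place assimilation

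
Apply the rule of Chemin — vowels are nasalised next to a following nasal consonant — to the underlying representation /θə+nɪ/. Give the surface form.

/ə/ sits next to the nasal /n/ and is therefore nasalised to [ə̃].

[θə̃nɪ]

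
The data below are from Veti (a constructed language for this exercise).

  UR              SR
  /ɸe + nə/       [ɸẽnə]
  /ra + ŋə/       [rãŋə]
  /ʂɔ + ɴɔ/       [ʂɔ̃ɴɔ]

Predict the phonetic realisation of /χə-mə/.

The data show regressive nasality assimilation (vowel nasalisation): /e/ → [ẽ] before /n/; /a/ → [ã] before /ŋ/; /ɔ/ → [ɔ̃] before /ɴ/ — a vowel is nasalised by an immediately following nasal consonant.
/ə/ sits next to the nasal /m/ and is therefore nasalised to [ə̃].

[χə̃mə]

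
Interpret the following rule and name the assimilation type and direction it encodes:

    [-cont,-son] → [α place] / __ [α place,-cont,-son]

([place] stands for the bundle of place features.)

regressive place assimilation

The rule copies the place features (abbreviated [place]) from the environment onto the target, so the assimilating feature is place.
Since the environment is written after the underscore, the trigger follows the target; the direction is regressive.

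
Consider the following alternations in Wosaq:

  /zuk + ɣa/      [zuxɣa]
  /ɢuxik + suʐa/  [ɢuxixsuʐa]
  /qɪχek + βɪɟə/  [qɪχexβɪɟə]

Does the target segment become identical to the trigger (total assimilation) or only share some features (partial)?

partial assimilation

Underlying /k/ is realised as [x] next to /ɣ/; /ɣ/ itself does not change.
/k/ is a stop while /ɣ/ is a fricative; the output [x] is a fricative, matching the trigger — so the feature that spreads is manner.
Place and voice are unchanged, so the assimilation is partial, not total.
The same holds elsewhere in the data: /k/ → [x] before /s/ (stop → fricative, matching a fricative); /k/ → [x] before /β/ (stop → fricative, matching a fricative) — only manner changes, and always toward the following segment.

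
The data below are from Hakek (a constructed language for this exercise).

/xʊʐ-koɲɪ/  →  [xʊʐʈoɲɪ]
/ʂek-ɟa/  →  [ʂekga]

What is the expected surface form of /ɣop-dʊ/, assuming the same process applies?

[ɣopbʊ]

The data show progressive place assimilation: /k/ → [ʈ] after /ʐ/; /ɟ/ → [g] after /k/. In each pair only place changes, matching the preceding consonant, while manner and voice stay constant.
/d/ is a voiced alveolar stop. The preceding trigger /p/ is bilabial, so /d/ must become bilabial as well.
A voiced bilabial stop is [b], so the surface segment is [b].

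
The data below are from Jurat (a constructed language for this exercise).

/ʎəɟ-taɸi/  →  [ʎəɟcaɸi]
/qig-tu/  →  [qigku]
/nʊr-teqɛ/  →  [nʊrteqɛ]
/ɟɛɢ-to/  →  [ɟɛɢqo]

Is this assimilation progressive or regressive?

progressive

The segment that alternates is /t/, which surfaces as [c] when adjacent to /ɟ/.
The change alveolar → palatal matches the place of the preceding /ɟ/, identifying this as place assimilation.
Checking the remaining alternations: /t/ → [k] after /g/ (alveolar → velar, matching velar); /t/ → [q] after /ɢ/ (alveolar → uvular, matching uvular) — only place changes, and always toward the preceding segment.
No alternation appears in [nʊrteqɛ]: there the adjacent consonants already agree in place (/t/ and /r/ are both alveolar), so this form is consistent with the same rule.
Since the segment that changes follows the conditioning segment, the assimilation is progressive.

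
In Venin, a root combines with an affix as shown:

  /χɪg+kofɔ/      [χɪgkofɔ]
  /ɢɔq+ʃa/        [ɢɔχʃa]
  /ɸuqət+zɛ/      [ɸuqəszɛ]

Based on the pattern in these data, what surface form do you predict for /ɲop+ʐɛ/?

[ɲoɸʐɛ]

The data show regressive manner assimilation: /q/ → [χ] before /ʃ/; /t/ → [s] before /z/. In each pair only manner changes, matching the following consonant, while place and voice stay constant.
Nothing changes in [χɪgkofɔ]: there the adjacent consonants already agree in manner (/g/ and /k/ are both stops), so this form is consistent with the same rule.
The rule targets /p/ (voiceless bilabial stop), which sits before the trigger /ʐ/ (fricative).
Changing only its manner to fricative gives [ɸ] — the voiceless bilabial fricative.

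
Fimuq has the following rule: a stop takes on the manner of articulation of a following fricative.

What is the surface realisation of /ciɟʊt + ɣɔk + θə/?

/t/ is a voiceless alveolar stop. The following trigger /ɣ/ is a fricative, so /t/ must become a fricative as well.
A voiceless alveolar fricative is [s], so the surface segment is [s].
At the second juncture, /k/ likewise becomes [x] adjacent to /θ/.

[ciɟʊsɣɔxθə]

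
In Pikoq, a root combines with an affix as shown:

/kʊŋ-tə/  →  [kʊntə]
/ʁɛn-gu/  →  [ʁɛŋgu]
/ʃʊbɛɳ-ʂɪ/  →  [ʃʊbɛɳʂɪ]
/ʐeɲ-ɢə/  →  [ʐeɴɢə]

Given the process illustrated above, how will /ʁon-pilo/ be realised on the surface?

[ʁompilo]

The data show regressive place assimilation: /ŋ/ → [n] before /t/; /n/ → [ŋ] before /g/; /ɲ/ → [ɴ] before /ɢ/. In each pair only place changes, matching the following consonant, while manner and voice stay constant.
Nothing changes in [ʃʊbɛɳʂɪ]: there the adjacent consonants already agree in place (/ɳ/ and /ʂ/ are both retroflex), so this form is consistent with the same rule.
/n/ is a voiced alveolar nasal. The following trigger /p/ is bilabial, so /n/ must become bilabial as well.
A voiced bilabial nasal is [m], so the surface segment is [m].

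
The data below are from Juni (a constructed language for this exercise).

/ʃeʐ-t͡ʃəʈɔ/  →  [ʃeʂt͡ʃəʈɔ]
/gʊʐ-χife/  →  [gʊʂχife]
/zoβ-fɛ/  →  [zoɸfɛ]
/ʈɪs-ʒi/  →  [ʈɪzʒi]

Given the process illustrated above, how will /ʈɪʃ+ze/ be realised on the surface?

The data show regressive voicing assimilation: /ʐ/ → [ʂ] before /t͡ʃ/; /ʐ/ → [ʂ] before /χ/; /β/ → [ɸ] before /f/; /s/ → [z] before /ʒ/. In each pair only voicing changes, matching the following consonant, while place and manner stay constant.
/ʃ/ is a voiceless postalveolar fricative. The following trigger /z/ is voiced, so /ʃ/ must become voiced as well.
The voiced postalveolar fricative is [ʒ], so /ʃ/ → [ʒ].

[ʈɪʒze]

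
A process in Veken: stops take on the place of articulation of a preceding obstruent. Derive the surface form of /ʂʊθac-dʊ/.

[ʂʊθacɟʊ]

The rule targets /d/ (voiced alveolar stop), which sits after the trigger /c/ (palatal).
The voiced palatal stop is [ɟ], so /d/ → [ɟ].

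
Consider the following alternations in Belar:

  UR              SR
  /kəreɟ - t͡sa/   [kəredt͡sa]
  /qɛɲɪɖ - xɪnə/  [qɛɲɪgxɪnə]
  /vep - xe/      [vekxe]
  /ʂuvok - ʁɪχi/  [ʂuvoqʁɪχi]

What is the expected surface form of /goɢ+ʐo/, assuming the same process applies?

The data show regressive place assimilation: /ɟ/ → [d] before /t͡s/; /ɖ/ → [g] before /x/; /p/ → [k] before /x/; /k/ → [q] before /ʁ/. In each pair only place changes, matching the following consonant, while manner and voice stay constant.
The rule targets /ɢ/ (voiced uvular stop), which sits before the trigger /ʐ/ (retroflex).
Changing only its place to retroflex gives [ɖ] — the voiced retroflex stop.

[goɖʐo]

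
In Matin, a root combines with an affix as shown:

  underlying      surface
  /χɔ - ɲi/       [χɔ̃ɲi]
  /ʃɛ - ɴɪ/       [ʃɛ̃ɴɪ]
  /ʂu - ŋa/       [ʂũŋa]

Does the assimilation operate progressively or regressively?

The vowel /ɔ/ surfaces as nasalised [ɔ̃] next to the following nasal /ɲ/ — it has acquired the [+nasal] feature of its neighbour.
Likewise in the remaining data: /ɛ/ → [ɛ̃] before /ɴ/; /u/ → [ũ] before /ŋ/ — each time a vowel is nasalised next to a following nasal.
Because the conditioning nasal is to the right of the vowel that changes, the process is regressive (anticipatory).

regressive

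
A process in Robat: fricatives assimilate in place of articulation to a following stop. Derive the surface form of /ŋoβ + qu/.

The rule targets /β/ (voiced bilabial fricative), which sits before the trigger /q/ (uvular).
The voiced uvular fricative is [ʁ], so /β/ → [ʁ].

[ŋoʁqu]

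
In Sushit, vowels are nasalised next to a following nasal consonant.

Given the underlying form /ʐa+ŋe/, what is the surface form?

/a/ sits next to the nasal /ŋ/ and is therefore nasalised to [ã].

[ʐãŋe]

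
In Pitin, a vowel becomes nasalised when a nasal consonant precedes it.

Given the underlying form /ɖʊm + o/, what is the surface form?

[ɖʊmõ]

The vowel /o/ is adjacent to the preceding nasal /m/, so it acquires [+nasal] and surfaces as [õ].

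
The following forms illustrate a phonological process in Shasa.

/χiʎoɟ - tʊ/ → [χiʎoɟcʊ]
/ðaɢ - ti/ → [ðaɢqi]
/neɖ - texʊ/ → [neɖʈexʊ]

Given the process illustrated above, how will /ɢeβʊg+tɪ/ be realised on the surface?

[ɢeβʊgkɪ]

The data show progressive place assimilation: /t/ → [c] after /ɟ/; /t/ → [q] after /ɢ/; /t/ → [ʈ] after /ɖ/. In each pair only place changes, matching the preceding consonant, while manner and voice stay constant.
The rule targets /t/ (voiceless alveolar stop), which sits after the trigger /g/ (velar).
A voiceless velar stop is [k], so the surface segment is [k].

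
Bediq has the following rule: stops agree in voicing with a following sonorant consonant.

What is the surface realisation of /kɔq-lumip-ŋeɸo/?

/q/ is a voiceless uvular stop. The following trigger /l/ is voiced, so /q/ must become voiced as well.
Changing only its voicing to voiced gives [ɢ] — the voiced uvular stop.
The same rule applies at the second boundary: /p/ → [b] next to /ŋ/.

[kɔɢlumibŋeɸo]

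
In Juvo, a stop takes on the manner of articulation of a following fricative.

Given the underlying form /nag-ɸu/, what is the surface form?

The rule targets /g/ (voiced velar stop), which sits before the trigger /ɸ/ (fricative).
The voiced velar fricative is [ɣ], so /g/ → [ɣ].

[naɣɸu]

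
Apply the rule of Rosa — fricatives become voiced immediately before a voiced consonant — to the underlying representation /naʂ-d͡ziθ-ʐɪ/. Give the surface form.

/ʂ/ is a voiceless retroflex fricative. The following trigger /d͡z/ is voiced, so /ʂ/ must become voiced as well.
Changing only its voicing to voiced gives [ʐ] — the voiced retroflex fricative.
At the second juncture, /θ/ likewise becomes [ð] adjacent to /ʐ/.

[naʐd͡ziðʐɪ]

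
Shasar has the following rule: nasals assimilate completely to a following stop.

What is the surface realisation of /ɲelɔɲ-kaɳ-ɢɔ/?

/ɲ/ is the segment targeted by the rule; it sits immediately before /k/, so it assimilates completely and surfaces as [k].
At the second juncture, /ɳ/ likewise becomes [ɢ] adjacent to /ɢ/.

[ɲelɔkkaɢɢɔ]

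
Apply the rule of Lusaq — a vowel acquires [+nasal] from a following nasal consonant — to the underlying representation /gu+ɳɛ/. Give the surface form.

[gũɳɛ]

The vowel /u/ is adjacent to the following nasal /ɳ/, so it acquires [+nasal] and surfaces as [ũ].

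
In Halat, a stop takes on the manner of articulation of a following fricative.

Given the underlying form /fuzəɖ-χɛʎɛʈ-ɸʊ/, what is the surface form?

/ɖ/ is a voiced retroflex stop. The following trigger /χ/ is a fricative, so /ɖ/ must become a fricative as well.
Changing only its manner to fricative gives [ʐ] — the voiced retroflex fricative.
At the second juncture, /ʈ/ likewise becomes [ʂ] adjacent to /ɸ/.

[fuzəʐχɛʎɛʂɸʊ]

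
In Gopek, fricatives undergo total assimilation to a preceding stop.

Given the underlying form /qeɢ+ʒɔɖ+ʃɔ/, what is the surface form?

[qeɢɢɔɖɖɔ]

/ʒ/ is the segment targeted by the rule; it sits immediately after /ɢ/, so it assimilates completely and surfaces as [ɢ].
At the second juncture, /ʃ/ likewise becomes [ɖ] adjacent to /ɖ/.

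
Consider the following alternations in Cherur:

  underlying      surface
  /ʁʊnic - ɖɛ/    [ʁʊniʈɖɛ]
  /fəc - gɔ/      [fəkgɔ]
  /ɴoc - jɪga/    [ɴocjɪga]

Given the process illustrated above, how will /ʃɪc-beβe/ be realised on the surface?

The data show regressive place assimilation: /c/ → [ʈ] before /ɖ/; /c/ → [k] before /g/. In each pair only place changes, matching the following consonant, while manner and voice stay constant.
No alternation appears in [ɴocjɪga]: there the adjacent consonants already agree in place (/c/ and /j/ are both palatal), so this form is consistent with the same rule.
/c/ is a voiceless palatal stop. The following trigger /b/ is bilabial, so /c/ must become bilabial as well.
The voiceless bilabial stop is [p], so /c/ → [p].

[ʃɪpbeβe]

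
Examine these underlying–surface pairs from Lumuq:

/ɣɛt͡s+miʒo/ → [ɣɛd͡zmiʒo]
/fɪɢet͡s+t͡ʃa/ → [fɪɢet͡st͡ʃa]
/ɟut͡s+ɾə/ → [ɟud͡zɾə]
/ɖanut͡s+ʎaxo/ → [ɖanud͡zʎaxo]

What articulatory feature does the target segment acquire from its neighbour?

voicing

Underlying /t͡s/ is realised as [d͡z] next to /m/; /m/ itself does not change.
/t͡s/ is voiceless while /m/ is voiced; the output [d͡z] is voiced, matching the trigger — so the feature that spreads is voicing.
The other alternating forms pattern the same way: /t͡s/ → [d͡z] before /ɾ/ (voiceless → voiced, matching voiced); /t͡s/ → [d͡z] before /ʎ/ (voiceless → voiced, matching voiced) — only voicing changes, and always toward the following segment.
Nothing changes in [fɪɢet͡st͡ʃa]: there the adjacent consonants already agree in voicing (/t͡s/ and /t͡ʃ/ are both voiceless), so this form is consistent with the same rule.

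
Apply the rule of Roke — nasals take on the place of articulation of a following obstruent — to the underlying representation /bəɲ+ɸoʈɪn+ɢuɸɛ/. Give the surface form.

[bəmɸoʈɪɴɢuɸɛ]

The rule targets /ɲ/ (voiced palatal nasal), which sits before the trigger /ɸ/ (bilabial).
Changing only its place to bilabial gives [m] — the voiced bilabial nasal.
At the second juncture, /n/ likewise becomes [ɴ] adjacent to /ɢ/.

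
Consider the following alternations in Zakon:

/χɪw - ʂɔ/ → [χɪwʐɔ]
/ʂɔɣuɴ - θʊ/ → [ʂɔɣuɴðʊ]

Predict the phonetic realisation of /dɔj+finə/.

The data show progressive voicing assimilation: /ʂ/ → [ʐ] after /w/; /θ/ → [ð] after /ɴ/. In each pair only voicing changes, matching the preceding consonant, while place and manner stay constant.
The rule targets /f/ (voiceless labiodental fricative), which sits after the trigger /j/ (voiced).
Changing only its voicing to voiced gives [v] — the voiced labiodental fricative.

[dɔjvinə]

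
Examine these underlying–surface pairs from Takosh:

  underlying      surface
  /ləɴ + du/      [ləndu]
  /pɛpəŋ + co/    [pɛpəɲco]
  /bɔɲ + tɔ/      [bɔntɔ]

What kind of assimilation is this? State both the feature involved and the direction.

regressive place assimilation

Underlying /ɴ/ is realised as [n] next to /d/; /d/ itself does not change.
The change uvular → alveolar matches the place of the following /d/, identifying this as place assimilation.
Manner and voice are unchanged, so the assimilation is partial, not total.
The other alternating forms pattern the same way: /ŋ/ → [ɲ] before /c/ (velar → palatal, matching palatal); /ɲ/ → [n] before /t/ (palatal → alveolar, matching alveolar) — only place changes, and always toward the following segment.
The trigger is the following segment, so the direction is regressive (anticipatory).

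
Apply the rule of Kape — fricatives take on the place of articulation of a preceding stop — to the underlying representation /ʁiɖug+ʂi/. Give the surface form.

[ʁiɖugxi]

The rule targets /ʂ/ (voiceless retroflex fricative), which sits after the trigger /g/ (velar).
The voiceless velar fricative is [x], so /ʂ/ → [x].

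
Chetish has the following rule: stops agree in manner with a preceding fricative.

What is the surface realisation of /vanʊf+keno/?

/k/ is a voiceless velar stop. The preceding trigger /f/ is a fricative, so /k/ must become a fricative as well.
Changing only its manner to fricative gives [x] — the voiceless velar fricative.

[vanʊfxeno]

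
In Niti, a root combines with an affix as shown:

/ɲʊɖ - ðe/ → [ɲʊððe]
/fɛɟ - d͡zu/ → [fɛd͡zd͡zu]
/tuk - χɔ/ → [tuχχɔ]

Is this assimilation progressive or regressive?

Comparing underlying and surface forms, /ɖ/ → [ð] is the alternation; the neighbouring /ð/ is constant.
The output [ð] is identical to the trigger /ð/ — every feature (place, manner, voicing) has been copied — so this is total assimilation.
The other forms behave the same way: /ɟ/ → [d͡z] before /d͡z/; /k/ → [χ] before /χ/ — in each case the output is a copy of the following consonant.
The trigger is the following segment, so the direction is regressive (anticipatory).

regressive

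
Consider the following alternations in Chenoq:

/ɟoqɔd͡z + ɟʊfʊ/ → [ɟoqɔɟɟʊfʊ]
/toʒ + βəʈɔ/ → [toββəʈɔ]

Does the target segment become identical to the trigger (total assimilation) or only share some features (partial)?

Comparing underlying and surface forms, /d͡z/ → [ɟ] is the alternation; the neighbouring /ɟ/ is constant.
The output [ɟ] is identical to the trigger /ɟ/ — every feature (place, manner, voicing) has been copied — so this is total assimilation.
The other form behaves the same way: /ʒ/ → [β] before /β/ — in each case the output is a copy of the following consonant.

total assimilation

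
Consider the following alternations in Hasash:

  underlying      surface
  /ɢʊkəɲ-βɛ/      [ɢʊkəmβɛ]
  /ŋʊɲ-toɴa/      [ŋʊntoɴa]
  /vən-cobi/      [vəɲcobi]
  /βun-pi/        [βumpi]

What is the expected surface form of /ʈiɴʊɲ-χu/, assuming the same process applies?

[ʈiɴʊɴχu]

The data show regressive place assimilation: /ɲ/ → [m] before /β/; /ɲ/ → [n] before /t/; /n/ → [ɲ] before /c/; /n/ → [m] before /p/. In each pair only place changes, matching the following consonant, while manner and voice stay constant.
The rule targets /ɲ/ (voiced palatal nasal), which sits before the trigger /χ/ (uvular).
The voiced uvular nasal is [ɴ], so /ɲ/ → [ɴ].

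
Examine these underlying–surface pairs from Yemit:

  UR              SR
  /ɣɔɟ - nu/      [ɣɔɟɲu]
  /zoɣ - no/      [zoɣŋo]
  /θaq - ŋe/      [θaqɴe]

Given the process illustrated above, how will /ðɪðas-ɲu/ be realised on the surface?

The data show progressive place assimilation: /n/ → [ɲ] after /ɟ/; /n/ → [ŋ] after /ɣ/; /ŋ/ → [ɴ] after /q/. In each pair only place changes, matching the preceding consonant, while manner and voice stay constant.
The rule targets /ɲ/ (voiced palatal nasal), which sits after the trigger /s/ (alveolar).
Changing only its place to alveolar gives [n] — the voiced alveolar nasal.

[ðɪðasnu]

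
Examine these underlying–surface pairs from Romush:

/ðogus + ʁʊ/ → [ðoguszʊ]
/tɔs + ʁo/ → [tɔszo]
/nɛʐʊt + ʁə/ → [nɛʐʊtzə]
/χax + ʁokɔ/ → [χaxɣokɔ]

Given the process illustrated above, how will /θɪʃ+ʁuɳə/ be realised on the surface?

[θɪʃʒuɳə]

The data show progressive place assimilation: /ʁ/ → [z] after /s/; /ʁ/ → [z] after /t/; /ʁ/ → [ɣ] after /x/. In each pair only place changes, matching the preceding consonant, while manner and voice stay constant.
The rule targets /ʁ/ (voiced uvular fricative), which sits after the trigger /ʃ/ (postalveolar).
The voiced postalveolar fricative is [ʒ], so /ʁ/ → [ʒ].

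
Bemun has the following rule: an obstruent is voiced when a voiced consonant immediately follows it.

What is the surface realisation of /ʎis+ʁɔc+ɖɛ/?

The rule targets /s/ (voiceless alveolar fricative), which sits before the trigger /ʁ/ (voiced).
The voiced alveolar fricative is [z], so /s/ → [z].
The same rule applies at the second boundary: /c/ → [ɟ] next to /ɖ/.

[ʎizʁɔɟɖɛ]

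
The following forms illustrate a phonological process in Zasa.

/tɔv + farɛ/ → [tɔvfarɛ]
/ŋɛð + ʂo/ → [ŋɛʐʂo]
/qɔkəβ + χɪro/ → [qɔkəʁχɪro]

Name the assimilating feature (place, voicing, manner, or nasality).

place

The segment that alternates is /ð/, which surfaces as [ʐ] when adjacent to /ʂ/.
The change dental → retroflex matches the place of the following /ʂ/, identifying this as place assimilation.
The same holds elsewhere in the data: /β/ → [ʁ] before /χ/ (bilabial → uvular, matching uvular) — only place changes, and always toward the following segment.
No alternation appears in [tɔvfarɛ]: there the adjacent consonants already agree in place (/v/ and /f/ are both labiodental), so this form is consistent with the same rule.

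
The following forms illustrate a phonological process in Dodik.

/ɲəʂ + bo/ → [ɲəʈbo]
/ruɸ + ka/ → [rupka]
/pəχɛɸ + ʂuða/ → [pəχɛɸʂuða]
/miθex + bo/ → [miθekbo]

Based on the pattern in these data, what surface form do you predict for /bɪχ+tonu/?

[bɪqtonu]

The data show regressive manner assimilation: /ʂ/ → [ʈ] before /b/; /ɸ/ → [p] before /k/; /x/ → [k] before /b/. In each pair only manner changes, matching the following consonant, while place and voice stay constant.
Nothing changes in [pəχɛɸʂuða]: there the adjacent consonants already agree in manner (/ɸ/ and /ʂ/ are both fricatives), so this form is consistent with the same rule.
The rule targets /χ/ (voiceless uvular fricative), which sits before the trigger /t/ (stop).
Changing only its manner to stop gives [q] — the voiceless uvular stop.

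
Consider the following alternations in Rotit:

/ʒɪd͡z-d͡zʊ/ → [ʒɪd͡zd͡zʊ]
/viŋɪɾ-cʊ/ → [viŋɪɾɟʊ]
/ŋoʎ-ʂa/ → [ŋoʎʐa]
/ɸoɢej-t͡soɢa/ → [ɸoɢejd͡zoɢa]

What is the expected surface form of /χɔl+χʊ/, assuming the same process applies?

[χɔlʁʊ]

The data show progressive voicing assimilation: /c/ → [ɟ] after /ɾ/; /ʂ/ → [ʐ] after /ʎ/; /t͡s/ → [d͡z] after /j/. In each pair only voicing changes, matching the preceding consonant, while place and manner stay constant.
Nothing changes in [ʒɪd͡zd͡zʊ]: there the adjacent consonants already agree in voicing (/d͡z/ and /d͡z/ are both voiced), so this form is consistent with the same rule.
The rule targets /χ/ (voiceless uvular fricative), which sits after the trigger /l/ (voiced).
The voiced uvular fricative is [ʁ], so /χ/ → [ʁ].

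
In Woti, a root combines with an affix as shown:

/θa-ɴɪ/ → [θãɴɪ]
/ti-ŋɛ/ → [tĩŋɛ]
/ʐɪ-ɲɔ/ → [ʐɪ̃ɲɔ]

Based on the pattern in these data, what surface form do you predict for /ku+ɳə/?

[kũɳə]

The data show regressive nasality assimilation (vowel nasalisation): /a/ → [ã] before /ɴ/; /i/ → [ĩ] before /ŋ/; /ɪ/ → [ɪ̃] before /ɲ/ — a vowel is nasalised by an immediately following nasal consonant.
/u/ sits next to the nasal /ɳ/ and is therefore nasalised to [ũ].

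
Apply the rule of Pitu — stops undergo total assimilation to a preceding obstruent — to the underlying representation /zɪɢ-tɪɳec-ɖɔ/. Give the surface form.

/t/ is the segment targeted by the rule; it sits immediately after /ɢ/, so it assimilates completely and surfaces as [ɢ].
At the second juncture, /ɖ/ likewise becomes [c] adjacent to /c/.

[zɪɢɢɪɳeccɔ]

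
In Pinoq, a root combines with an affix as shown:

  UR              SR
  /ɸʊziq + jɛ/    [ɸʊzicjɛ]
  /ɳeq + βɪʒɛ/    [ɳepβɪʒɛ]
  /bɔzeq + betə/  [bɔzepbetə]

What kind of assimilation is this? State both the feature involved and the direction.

regressive place assimilation

Underlying /q/ is realised as [c] next to /j/; /j/ itself does not change.
/q/ is uvular while /j/ is palatal; the output [c] is palatal, matching the trigger — so the feature that spreads is place.
Manner and voice are unchanged, so the assimilation is partial, not total.
Checking the remaining alternations: /q/ → [p] before /β/ (uvular → bilabial, matching bilabial); /q/ → [p] before /b/ (uvular → bilabial, matching bilabial) — only place changes, and always toward the following segment.
The trigger is the following segment, so the direction is regressive (anticipatory).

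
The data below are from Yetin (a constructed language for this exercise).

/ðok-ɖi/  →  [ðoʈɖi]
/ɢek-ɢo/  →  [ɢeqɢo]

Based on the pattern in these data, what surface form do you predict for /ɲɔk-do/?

The data show regressive place assimilation: /k/ → [ʈ] before /ɖ/; /k/ → [q] before /ɢ/. In each pair only place changes, matching the following consonant, while manner and voice stay constant.
The rule targets /k/ (voiceless velar stop), which sits before the trigger /d/ (alveolar).
Changing only its place to alveolar gives [t] — the voiceless alveolar stop.

[ɲɔtdo]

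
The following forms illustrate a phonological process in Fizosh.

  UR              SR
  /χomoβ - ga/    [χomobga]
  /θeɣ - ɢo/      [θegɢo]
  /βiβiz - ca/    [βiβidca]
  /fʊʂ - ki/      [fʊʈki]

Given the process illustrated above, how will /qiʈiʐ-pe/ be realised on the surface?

The data show regressive manner assimilation: /β/ → [b] before /g/; /ɣ/ → [g] before /ɢ/; /z/ → [d] before /c/; /ʂ/ → [ʈ] before /k/. In each pair only manner changes, matching the following consonant, while place and voice stay constant.
/ʐ/ is a voiced retroflex fricative. The following trigger /p/ is a stop, so /ʐ/ must become a stop as well.
Changing only its manner to stop gives [ɖ] — the voiced retroflex stop.

[qiʈiɖpe]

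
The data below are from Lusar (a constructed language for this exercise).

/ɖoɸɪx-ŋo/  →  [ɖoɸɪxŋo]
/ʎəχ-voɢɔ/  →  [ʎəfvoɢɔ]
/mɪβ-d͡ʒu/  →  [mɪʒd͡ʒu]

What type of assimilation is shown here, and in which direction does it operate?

regressive place assimilation

Underlying /χ/ is realised as [f] next to /v/; /v/ itself does not change.
/χ/ is uvular while /v/ is labiodental; the output [f] is labiodental, matching the trigger — so the feature that spreads is place.
Manner and voice are unchanged, so the assimilation is partial, not total.
The other alternating form patterns the same way: /β/ → [ʒ] before /d͡ʒ/ (bilabial → postalveolar, matching postalveolar) — only place changes, and always toward the following segment.
Nothing changes in [ɖoɸɪxŋo]: there the adjacent consonants already agree in place (/x/ and /ŋ/ are both velar), so this form is consistent with the same rule.
Since the segment that changes precedes the conditioning segment, the assimilation is regressive.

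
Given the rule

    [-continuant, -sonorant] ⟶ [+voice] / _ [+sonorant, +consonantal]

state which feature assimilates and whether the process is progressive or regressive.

The structural change is [+voice], and the conditioning segment [+sonorant, +consonantal] (a sonorant consonant) is itself voiced, so the target comes to share the voicing of its neighbour — voicing assimilation.
Since the environment is written after the underscore, the trigger follows the target; the direction is regressive.

regressive voicing assimilation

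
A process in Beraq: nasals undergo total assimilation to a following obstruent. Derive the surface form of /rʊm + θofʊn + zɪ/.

/m/ is the segment targeted by the rule; it sits immediately before /θ/, so it assimilates completely and surfaces as [θ].
At the second juncture, /n/ likewise becomes [z] adjacent to /z/.

[rʊθθofʊzzɪ]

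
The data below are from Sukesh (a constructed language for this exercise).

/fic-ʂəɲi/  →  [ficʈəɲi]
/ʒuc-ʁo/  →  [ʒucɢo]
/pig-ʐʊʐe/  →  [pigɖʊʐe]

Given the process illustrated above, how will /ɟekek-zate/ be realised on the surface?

[ɟekekdate]

The data show progressive manner assimilation: /ʂ/ → [ʈ] after /c/; /ʁ/ → [ɢ] after /c/; /ʐ/ → [ɖ] after /g/. In each pair only manner changes, matching the preceding consonant, while place and voice stay constant.
The rule targets /z/ (voiced alveolar fricative), which sits after the trigger /k/ (stop).
A voiced alveolar stop is [d], so the surface segment is [d].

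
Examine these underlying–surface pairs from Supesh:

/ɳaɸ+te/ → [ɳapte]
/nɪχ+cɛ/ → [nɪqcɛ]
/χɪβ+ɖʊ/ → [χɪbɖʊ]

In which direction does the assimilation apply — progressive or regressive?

regressive

The segment that alternates is /ɸ/, which surfaces as [p] when adjacent to /t/.
/ɸ/ is a fricative while /t/ is a stop; the output [p] is a stop, matching the trigger — so the feature that spreads is manner.
Checking the remaining alternations: /χ/ → [q] before /c/ (fricative → stop, matching a stop); /β/ → [b] before /ɖ/ (fricative → stop, matching a stop) — only manner changes, and always toward the following segment.
Since the segment that changes precedes the conditioning segment, the assimilation is regressive.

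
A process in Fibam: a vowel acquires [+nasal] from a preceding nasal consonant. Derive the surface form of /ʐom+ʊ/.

/ʊ/ sits next to the nasal /m/ and is therefore nasalised to [ʊ̃].

[ʐomʊ̃]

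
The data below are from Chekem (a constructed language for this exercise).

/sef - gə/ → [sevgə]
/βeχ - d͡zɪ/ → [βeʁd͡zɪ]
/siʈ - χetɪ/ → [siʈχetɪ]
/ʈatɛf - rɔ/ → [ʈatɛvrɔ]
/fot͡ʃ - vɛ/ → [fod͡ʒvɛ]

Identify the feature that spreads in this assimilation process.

voicing

Comparing underlying and surface forms, /f/ → [v] is the alternation; the neighbouring /g/ is constant.
The change voiceless → voiced matches the voicing of the following /g/, identifying this as voicing assimilation.
The same holds elsewhere in the data: /χ/ → [ʁ] before /d͡z/ (voiceless → voiced, matching voiced); /f/ → [v] before /r/ (voiceless → voiced, matching voiced); /t͡ʃ/ → [d͡ʒ] before /v/ (voiceless → voiced, matching voiced) — only voicing changes, and always toward the following segment.
Nothing changes in [siʈχetɪ]: there the adjacent consonants already agree in voicing (/ʈ/ and /χ/ are both voiceless), so this form is consistent with the same rule.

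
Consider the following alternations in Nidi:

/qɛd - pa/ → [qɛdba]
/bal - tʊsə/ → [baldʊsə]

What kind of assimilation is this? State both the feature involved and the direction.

Underlying /p/ is realised as [b] next to /d/; /d/ itself does not change.
The change voiceless → voiced matches the voicing of the preceding /d/, identifying this as voicing assimilation.
Place and manner are unchanged, so the assimilation is partial, not total.
Checking the remaining alternation: /t/ → [d] after /l/ (voiceless → voiced, matching voiced) — only voicing changes, and always toward the preceding segment.
The trigger is the preceding segment, so the direction is progressive (perseverative).

progressive voicing assimilation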